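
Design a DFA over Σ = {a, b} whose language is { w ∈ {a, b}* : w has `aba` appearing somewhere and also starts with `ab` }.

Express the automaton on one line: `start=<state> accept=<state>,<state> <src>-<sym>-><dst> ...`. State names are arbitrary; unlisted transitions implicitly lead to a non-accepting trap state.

start=S0 accept=S4 S0-a->S1 S0-b->S2 S1-a->S2 S1-b->S3 S2-a->S2 S2-b->S2 S3-a->S4 S3-b->S5 S4-a->S4 S4-b->S4 S5-a->S6 S5-b->S5 S6-a->S6 S6-b->S3

Run two small machines in parallel and take their product. One (4 states) tracks whether and how much of `aba` has been seen; the other (4 states) tracks whether the input so far still matches the prefix `ab`. Each combined state is a pair, one component from each; accept when both components accept. Equivalent product states are then merged.
7 states suffice.
        a   b  
>  S0   S1  S2 
   S1   S2  S3 
   S2   S2  S2 
   S3   S4  S5 
 * S4   S4  S4 
   S5   S6  S5 
   S6   S6  S3 
(> = start, * = accepting)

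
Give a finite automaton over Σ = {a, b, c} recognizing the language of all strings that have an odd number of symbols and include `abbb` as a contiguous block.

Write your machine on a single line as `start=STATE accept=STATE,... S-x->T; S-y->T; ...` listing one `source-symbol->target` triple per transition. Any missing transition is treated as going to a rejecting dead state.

start=S0; accept=S9; S0-a->S1; S0-b->S2; S0-c->S2; S1-a->S3; S1-b->S4; S1-c->S0; S2-a->S3; S2-b->S0; S2-c->S0; S3-a->S1; S3-b->S5; S3-c->S2; S4-a->S1; S4-b->S6; S4-c->S2; S5-a->S3; S5-b->S7; S5-c->S0; S6-a->S3; S6-b->S8; S6-c->S0; S7-a->S1; S7-b->S9; S7-c->S2; S8-a->S9; S8-b->S9; S8-c->S9; S9-a->S8; S9-b->S8; S9-c->S8

Run two small machines in parallel and take their product. The first has 2 states tracking the input length modulo 2; the second has 5 states tracking whether and how much of `abbb` has been seen. A product state is a pair (one from each), accepting exactly when both do.
A 10-state machine:
        a   b   c  
>  S0   S1  S2  S2 
   S1   S3  S4  S0 
   S2   S3  S0  S0 
   S3   S1  S5  S2 
   S4   S1  S6  S2 
   S5   S3  S7  S0 
   S6   S3  S8  S0 
   S7   S1  S9  S2 
   S8   S9  S9  S9 
 * S9   S8  S8  S8 
(> = start, * = accepting)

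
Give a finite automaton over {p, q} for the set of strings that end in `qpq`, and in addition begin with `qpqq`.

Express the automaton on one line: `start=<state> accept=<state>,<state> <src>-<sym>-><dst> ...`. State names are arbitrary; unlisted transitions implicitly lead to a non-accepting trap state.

start=s0 accept=s8 s0-p->s1 s0-q->s2 s1-p->s1 s1-q->s1 s2-p->s3 s2-q->s1 s3-p->s1 s3-q->s4 s4-p->s1 s4-q->s5 s5-p->s6 s5-q->s5 s6-p->s7 s6-q->s8 s7-p->s7 s7-q->s5 s8-p->s6 s8-q->s5

Handle the two conditions separately and then intersect. The first has 4 states tracking how much of the suffix `qpq` has currently been matched; the second has 6 states tracking whether the input so far still matches the prefix `qpqq`. A product state is a pair (one from each), accepting exactly when both do. After merging equivalent states the machine shrinks.
With 9 states:
        p   q  
>  s0   s1  s2 
   s1   s1  s1 
   s2   s3  s1 
   s3   s1  s4 
   s4   s1  s5 
   s5   s6  s5 
   s6   s7  s8 
   s7   s7  s5 
 * s8   s6  s5 
(> = start, * = accepting)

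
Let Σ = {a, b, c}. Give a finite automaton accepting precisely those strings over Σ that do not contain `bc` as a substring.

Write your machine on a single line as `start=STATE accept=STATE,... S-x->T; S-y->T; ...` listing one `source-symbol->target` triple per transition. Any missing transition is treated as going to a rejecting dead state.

start=s0; accept=s0,s1; s0-a->s0; s0-b->s1; s0-c->s0; s1-a->s0; s1-b->s1; s1-c->s2; s2-a->s2; s2-b->s2; s2-c->s2

This is the complement of 'contains `bc`'. Use the same substring-matching states — s0 through s2 holding how much of `bc` has just been matched — but flip the accepting set: everything except the trap s2 accepts.
A 3-state machine:
        a   b   c  
>* s0   s0  s1  s0 
 * s1   s0  s1  s2 
   s2   s2  s2  s2 
(> = start, * = accepting)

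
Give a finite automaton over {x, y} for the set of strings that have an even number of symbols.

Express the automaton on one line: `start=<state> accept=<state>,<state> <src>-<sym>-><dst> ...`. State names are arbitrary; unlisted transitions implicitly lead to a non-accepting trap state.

start=A accept=A A-x->B A-y->B B-x->A B-y->A

Count input length modulo 2: every symbol advances one step around the cycle A → B → A. Accept at A.
A 2-state machine:
       x  y 
>* A   B  B 
   B   A  A 
(> = start, * = accepting)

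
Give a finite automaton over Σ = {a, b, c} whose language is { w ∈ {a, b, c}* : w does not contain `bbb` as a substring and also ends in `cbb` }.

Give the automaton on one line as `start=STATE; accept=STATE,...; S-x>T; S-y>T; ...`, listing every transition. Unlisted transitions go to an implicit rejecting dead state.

Build one automaton per condition and run them in lockstep. The first has 4 states tracking partial matches of the forbidden pattern `bbb`; the second has 4 states tracking how much of the suffix `cbb` has currently been matched. A product state is a pair (one from each), accepting exactly when both do. After merging equivalent states the machine shrinks.
7 states suffice.
        a   b   c  
>  S0   S0  S1  S2 
   S1   S0  S3  S2 
   S2   S0  S4  S2 
   S3   S0  S5  S2 
   S4   S0  S6  S2 
   S5   S5  S5  S5 
 * S6   S0  S5  S2 
(> = start, * = accepting)

start=S0; accept=S6; S0-a>S0; S0-b>S1; S0-c>S2; S1-a>S0; S1-b>S3; S1-c>S2; S2-a>S0; S2-b>S4; S2-c>S2; S3-a>S0; S3-b>S5; S3-c>S2; S4-a>S0; S4-b>S6; S4-c>S2; S5-a>S5; S5-b>S5; S5-c>S5; S6-a>S0; S6-b>S5; S6-c>S2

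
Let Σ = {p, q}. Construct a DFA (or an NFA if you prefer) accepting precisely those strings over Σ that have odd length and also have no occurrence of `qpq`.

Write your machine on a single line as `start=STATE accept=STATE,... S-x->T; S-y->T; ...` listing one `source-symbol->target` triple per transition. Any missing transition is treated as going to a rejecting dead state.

start=s0; accept=s1,s2,s5; s0-p->s1; s0-q->s2; s1-p->s0; s1-q->s3; s2-p->s4; s2-q->s3; s3-p->s5; s3-q->s2; s4-p->s1; s4-q->s6; s5-p->s0; s5-q->s7; s6-p->s7; s6-q->s7; s7-p->s6; s7-q->s6

Handle the two conditions separately and then intersect. One (2 states) tracks the input length modulo 2; the other (4 states) tracks partial matches of the forbidden pattern `qpq`. Each combined state is a pair, one component from each; accept when both components accept.
        p   q  
>  s0   s1  s2 
 * s1   s0  s3 
 * s2   s4  s3 
   s3   s5  s2 
   s4   s1  s6 
 * s5   s0  s7 
   s6   s7  s7 
   s7   s6  s6 
(> = start, * = accepting)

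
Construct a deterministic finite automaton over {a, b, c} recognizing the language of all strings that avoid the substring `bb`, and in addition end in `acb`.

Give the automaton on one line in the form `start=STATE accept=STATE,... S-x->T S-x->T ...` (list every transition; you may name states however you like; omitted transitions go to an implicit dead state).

Handle the two conditions separately and then intersect. The first has 3 states tracking partial matches of the forbidden pattern `bb`; the second has 4 states tracking how much of the suffix `acb` has currently been matched. A product state is a pair (one from each), accepting exactly when both do.
9 states suffice.
        a   b   c  
>  q0   q1  q2  q0 
   q1   q1  q2  q3 
   q2   q1  q4  q0 
   q3   q1  q5  q0 
   q4   q6  q4  q4 
 * q5   q1  q4  q0 
   q6   q6  q4  q7 
   q7   q6  q8  q4 
   q8   q6  q4  q4 
(> = start, * = accepting)

start=q0 accept=q5 q0-a->q1 q0-b->q2 q0-c->q0 q1-a->q1 q1-b->q2 q1-c->q3 q2-a->q1 q2-b->q4 q2-c->q0 q3-a->q1 q3-b->q5 q3-c->q0 q4-a->q6 q4-b->q4 q4-c->q4 q5-a->q1 q5-b->q4 q5-c->q0 q6-a->q6 q6-b->q4 q6-c->q7 q7-a->q6 q7-b->q8 q7-c->q4 q8-a->q6 q8-b->q4 q8-c->q4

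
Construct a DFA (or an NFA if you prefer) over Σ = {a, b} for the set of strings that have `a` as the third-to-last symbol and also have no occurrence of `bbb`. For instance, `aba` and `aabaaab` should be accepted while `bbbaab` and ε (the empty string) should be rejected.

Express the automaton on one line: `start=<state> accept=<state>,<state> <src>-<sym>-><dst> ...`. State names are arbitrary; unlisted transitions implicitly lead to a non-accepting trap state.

start=s0 accept=s7,s8,s9,s10 s0-a->s1 s0-b->s2 s1-a->s3 s1-b->s4 s2-a->s5 s2-b->s6 s3-a->s7 s3-b->s8 s4-a->s9 s4-b->s10 s5-a->s11 s5-b->s12 s6-a->s13 s6-b->s14 s7-a->s7 s7-b->s8 s8-a->s9 s8-b->s10 s9-a->s11 s9-b->s12 s10-a->s13 s10-b->s14 s11-a->s7 s11-b->s8 s12-a->s9 s12-b->s10 s13-a->s11 s13-b->s12 s14-a->s15 s14-b->s14 s15-a->s16 s15-b->s17 s16-a->s18 s16-b->s19 s17-a->s20 s17-b->s21 s18-a->s18 s18-b->s19 s19-a->s20 s19-b->s21 s20-a->s16 s20-b->s17 s21-a->s15 s21-b->s14

Run two small machines in parallel and take their product. The first has 15 states tracking the last 3 symbols read; the second has 4 states tracking partial matches of the forbidden pattern `bbb`. A product state is a pair (one from each), accepting exactly when both do.
A 22-state machine:
          a    b  
>  s0     s1   s2 
   s1     s3   s4 
   s2     s5   s6 
   s3     s7   s8 
   s4     s9  s10 
   s5    s11  s12 
   s6    s13  s14 
 * s7     s7   s8 
 * s8     s9  s10 
 * s9    s11  s12 
 * s10   s13  s14 
   s11    s7   s8 
   s12    s9  s10 
   s13   s11  s12 
   s14   s15  s14 
   s15   s16  s17 
   s16   s18  s19 
   s17   s20  s21 
   s18   s18  s19 
   s19   s20  s21 
   s20   s16  s17 
   s21   s15  s14 
(> = start, * = accepting)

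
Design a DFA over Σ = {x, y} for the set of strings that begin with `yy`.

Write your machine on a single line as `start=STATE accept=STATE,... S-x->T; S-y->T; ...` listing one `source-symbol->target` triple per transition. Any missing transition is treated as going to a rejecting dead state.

Check the first 2 symbols one by one: S0 through S1 record how many have matched `yy` so far; any wrong symbol goes to the dead state S3. After all 2 match we enter the accepting sink S2.
        x   y  
>  S0   S3  S1 
   S1   S3  S2 
 * S2   S2  S2 
   S3   S3  S3 
(> = start, * = accepting)

start=S0; accept=S2; S0-x->S3; S0-y->S1; S1-x->S3; S1-y->S2; S2-x->S2; S2-y->S2; S3-x->S3; S3-y->S3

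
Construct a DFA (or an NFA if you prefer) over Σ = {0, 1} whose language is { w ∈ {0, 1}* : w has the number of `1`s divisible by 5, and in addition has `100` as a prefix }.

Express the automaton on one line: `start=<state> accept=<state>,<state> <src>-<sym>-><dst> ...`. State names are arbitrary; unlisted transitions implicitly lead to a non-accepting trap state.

start=q0 accept=q8 q0-0->q1 q0-1->q2 q1-0->q1 q1-1->q1 q2-0->q3 q2-1->q1 q3-0->q4 q3-1->q1 q4-0->q4 q4-1->q5 q5-0->q5 q5-1->q6 q6-0->q6 q6-1->q7 q7-0->q7 q7-1->q8 q8-0->q8 q8-1->q4

Run two small machines in parallel and take their product. The first has 5 states tracking the count of `1`s modulo 5; the second has 5 states tracking whether the input so far still matches the prefix `100`. A product state is a pair (one from each), accepting exactly when both do. Equivalent product states are then merged.
9 states suffice.
        0   1  
>  q0   q1  q2 
   q1   q1  q1 
   q2   q3  q1 
   q3   q4  q1 
   q4   q4  q5 
   q5   q5  q6 
   q6   q6  q7 
   q7   q7  q8 
 * q8   q8  q4 
(> = start, * = accepting)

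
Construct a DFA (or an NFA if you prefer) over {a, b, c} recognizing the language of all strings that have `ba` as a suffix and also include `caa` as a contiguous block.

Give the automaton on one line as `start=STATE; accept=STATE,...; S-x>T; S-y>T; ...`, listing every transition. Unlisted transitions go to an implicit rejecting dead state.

start=s0; accept=s5; s0-a>s0; s0-b>s0; s0-c>s1; s1-a>s2; s1-b>s0; s1-c>s1; s2-a>s3; s2-b>s0; s2-c>s1; s3-a>s3; s3-b>s4; s3-c>s3; s4-a>s5; s4-b>s4; s4-c>s3; s5-a>s3; s5-b>s4; s5-c>s3

Run two small machines in parallel and take their product. The first has 3 states tracking how much of the suffix `ba` has currently been matched; the second has 4 states tracking whether and how much of `caa` has been seen. A product state is a pair (one from each), accepting exactly when both do. After merging equivalent states the machine shrinks.
6 states suffice.
        a   b   c  
>  s0   s0  s0  s1 
   s1   s2  s0  s1 
   s2   s3  s0  s1 
   s3   s3  s4  s3 
   s4   s5  s4  s3 
 * s5   s3  s4  s3 
(> = start, * = accepting)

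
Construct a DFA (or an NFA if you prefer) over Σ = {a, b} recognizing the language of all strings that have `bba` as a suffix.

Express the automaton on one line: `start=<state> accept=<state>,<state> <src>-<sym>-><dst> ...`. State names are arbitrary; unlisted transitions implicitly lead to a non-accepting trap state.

start=q0 accept=q3 q0-a->q0 q0-b->q1 q1-a->q0 q1-b->q2 q2-a->q3 q2-b->q2 q3-a->q0 q3-b->q1

Remember how much of `bba` the current input suffix matches. State q0 means no match yet; q1 means the last symbol is `b`; q2 means the last 2 symbols are `bb`; q3 means the last 3 symbols are `bba`. Only q3 accepts. On a mismatch, fall back to the longest proper suffix that is still a prefix of `bba`.
        a   b  
>  q0   q0  q1 
   q1   q0  q2 
   q2   q3  q2 
 * q3   q0  q1 
(> = start, * = accepting)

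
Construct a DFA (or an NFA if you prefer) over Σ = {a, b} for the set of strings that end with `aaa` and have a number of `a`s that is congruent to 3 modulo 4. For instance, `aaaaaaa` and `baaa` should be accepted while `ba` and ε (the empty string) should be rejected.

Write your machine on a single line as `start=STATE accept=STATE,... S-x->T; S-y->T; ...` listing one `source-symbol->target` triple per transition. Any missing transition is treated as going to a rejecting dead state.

start=S0; accept=S4; S0-a->S1; S0-b->S0; S1-a->S2; S1-b->S3; S2-a->S4; S2-b->S5; S3-a->S6; S3-b->S3; S4-a->S7; S4-b->S8; S5-a->S9; S5-b->S5; S6-a->S10; S6-b->S5; S7-a->S11; S7-b->S0; S8-a->S12; S8-b->S8; S9-a->S13; S9-b->S8; S10-a->S7; S10-b->S8; S11-a->S14; S11-b->S3; S12-a->S15; S12-b->S0; S13-a->S11; S13-b->S0; S14-a->S4; S14-b->S5; S15-a->S14; S15-b->S3

Build one automaton per condition and run them in lockstep. One (4 states) tracks how much of the suffix `aaa` has currently been matched; the other (4 states) tracks the count of `a`s modulo 4. Each combined state is a pair, one component from each; accept when both components accept.
A 16-state machine:
          a    b  
>  S0     S1   S0 
   S1     S2   S3 
   S2     S4   S5 
   S3     S6   S3 
 * S4     S7   S8 
   S5     S9   S5 
   S6    S10   S5 
   S7    S11   S0 
   S8    S12   S8 
   S9    S13   S8 
   S10    S7   S8 
   S11   S14   S3 
   S12   S15   S0 
   S13   S11   S0 
   S14    S4   S5 
   S15   S14   S3 
(> = start, * = accepting)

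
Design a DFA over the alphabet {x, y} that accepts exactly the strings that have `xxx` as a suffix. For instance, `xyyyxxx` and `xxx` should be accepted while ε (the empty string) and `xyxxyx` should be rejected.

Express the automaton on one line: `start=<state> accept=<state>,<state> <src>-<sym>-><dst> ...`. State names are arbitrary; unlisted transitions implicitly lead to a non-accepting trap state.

start=A accept=D A-x->B A-y->A B-x->C B-y->A C-x->D C-y->A D-x->D D-y->A

Remember how much of `xxx` the current input suffix matches. State A means no match yet; B means the last symbol is `x`; C means the last 2 symbols are `xx`; D means the last 3 symbols are `xxx`. Only D accepts. On a mismatch, fall back to the longest proper suffix that is still a prefix of `xxx`.
With 4 states:
       x  y 
>  A   B  A 
   B   C  A 
   C   D  A 
 * D   D  A 
(> = start, * = accepting)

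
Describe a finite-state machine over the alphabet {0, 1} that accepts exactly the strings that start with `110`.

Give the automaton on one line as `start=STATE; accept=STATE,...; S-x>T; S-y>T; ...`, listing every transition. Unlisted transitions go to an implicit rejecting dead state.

start=s0; accept=s3; s0-0>s4; s0-1>s1; s1-0>s4; s1-1>s2; s2-0>s3; s2-1>s4; s3-0>s3; s3-1>s3; s4-0>s4; s4-1>s4

Check the first 3 symbols one by one: s0 through s2 record how many have matched `110` so far; any wrong symbol goes to the dead state s4. After all 3 match we enter the accepting sink s3.
5 states suffice.
        0   1  
>  s0   s4  s1 
   s1   s4  s2 
   s2   s3  s4 
 * s3   s3  s3 
   s4   s4  s4 
(> = start, * = accepting)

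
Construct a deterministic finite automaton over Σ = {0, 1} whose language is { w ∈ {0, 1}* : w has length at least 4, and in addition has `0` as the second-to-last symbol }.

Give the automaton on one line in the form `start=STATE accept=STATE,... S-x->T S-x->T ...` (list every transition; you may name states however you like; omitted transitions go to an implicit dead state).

Build one automaton per condition and run them in lockstep. The first has 6 states tracking the input length, saturating at 5; the second has 7 states tracking the last 2 symbols read. A product state is a pair (one from each), accepting exactly when both do.
A 19-state machine:
          0    1  
>  s0     s1   s2 
   s1     s3   s4 
   s2     s5   s6 
   s3     s7   s8 
   s4     s9  s10 
   s5     s7   s8 
   s6     s9  s10 
   s7    s11  s12 
   s8    s13  s14 
   s9    s11  s12 
   s10   s13  s14 
 * s11   s15  s16 
 * s12   s17  s18 
   s13   s15  s16 
   s14   s17  s18 
 * s15   s15  s16 
 * s16   s17  s18 
   s17   s15  s16 
   s18   s17  s18 
(> = start, * = accepting)

start=s0 accept=s11,s12,s15,s16 s0-0->s1 s0-1->s2 s1-0->s3 s1-1->s4 s2-0->s5 s2-1->s6 s3-0->s7 s3-1->s8 s4-0->s9 s4-1->s10 s5-0->s7 s5-1->s8 s6-0->s9 s6-1->s10 s7-0->s11 s7-1->s12 s8-0->s13 s8-1->s14 s9-0->s11 s9-1->s12 s10-0->s13 s10-1->s14 s11-0->s15 s11-1->s16 s12-0->s17 s12-1->s18 s13-0->s15 s13-1->s16 s14-0->s17 s14-1->s18 s15-0->s15 s15-1->s16 s16-0->s17 s16-1->s18 s17-0->s15 s17-1->s16 s18-0->s17 s18-1->s18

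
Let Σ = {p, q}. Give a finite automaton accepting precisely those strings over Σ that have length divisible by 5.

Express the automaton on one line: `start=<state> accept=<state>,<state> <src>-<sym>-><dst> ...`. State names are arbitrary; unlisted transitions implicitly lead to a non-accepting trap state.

start=s0 accept=s0 s0-p->s1 s0-q->s1 s1-p->s2 s1-q->s2 s2-p->s3 s2-q->s3 s3-p->s4 s3-q->s4 s4-p->s0 s4-q->s0

Count input length modulo 5: every symbol advances one step around the cycle s0 → s1 → s2 → s3 → s4 → s0. Accept at s0.
5 states suffice.
        p   q  
>* s0   s1  s1 
   s1   s2  s2 
   s2   s3  s3 
   s3   s4  s4 
   s4   s0  s0 
(> = start, * = accepting)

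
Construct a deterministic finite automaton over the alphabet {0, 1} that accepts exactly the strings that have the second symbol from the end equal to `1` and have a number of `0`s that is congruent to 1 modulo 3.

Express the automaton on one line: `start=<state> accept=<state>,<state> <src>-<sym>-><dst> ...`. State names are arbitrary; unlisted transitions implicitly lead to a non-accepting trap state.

Handle the two conditions separately and then intersect. The first has 7 states tracking the last 2 symbols read; the second has 3 states tracking the count of `0`s modulo 3. A product state is a pair (one from each), accepting exactly when both do.
A 15-state machine:
          0    1  
>  S0     S1   S2 
   S1     S3   S4 
   S2     S5   S6 
   S3     S7   S8 
   S4     S9  S10 
 * S5     S3   S4 
   S6     S5   S6 
   S7    S11  S12 
   S8    S13  S14 
   S9     S7   S8 
 * S10    S9  S10 
   S11    S3   S4 
   S12    S5   S6 
   S13   S11  S12 
   S14   S13  S14 
(> = start, * = accepting)

start=S0 accept=S5,S10 S0-0->S1 S0-1->S2 S1-0->S3 S1-1->S4 S2-0->S5 S2-1->S6 S3-0->S7 S3-1->S8 S4-0->S9 S4-1->S10 S5-0->S3 S5-1->S4 S6-0->S5 S6-1->S6 S7-0->S11 S7-1->S12 S8-0->S13 S8-1->S14 S9-0->S7 S9-1->S8 S10-0->S9 S10-1->S10 S11-0->S3 S11-1->S4 S12-0->S5 S12-1->S6 S13-0->S11 S13-1->S12 S14-0->S13 S14-1->S14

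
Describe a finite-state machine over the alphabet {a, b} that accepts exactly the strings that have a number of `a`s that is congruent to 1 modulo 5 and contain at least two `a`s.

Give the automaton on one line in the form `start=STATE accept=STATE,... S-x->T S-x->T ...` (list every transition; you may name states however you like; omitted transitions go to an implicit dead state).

Handle the two conditions separately and then intersect. One (5 states) tracks the count of `a`s modulo 5; the other (4 states) tracks the count of `a`s, saturating at 3. Each combined state is a pair, one component from each; accept when both components accept. Minimizing collapses redundant product states.
A 7-state machine:
        a   b  
>  S0   S1  S0 
   S1   S2  S1 
   S2   S3  S2 
   S3   S4  S3 
   S4   S5  S4 
   S5   S6  S5 
 * S6   S2  S6 
(> = start, * = accepting)

start=S0 accept=S6 S0-a->S1 S0-b->S0 S1-a->S2 S1-b->S1 S2-a->S3 S2-b->S2 S3-a->S4 S3-b->S3 S4-a->S5 S4-b->S4 S5-a->S6 S5-b->S5 S6-a->S2 S6-b->S6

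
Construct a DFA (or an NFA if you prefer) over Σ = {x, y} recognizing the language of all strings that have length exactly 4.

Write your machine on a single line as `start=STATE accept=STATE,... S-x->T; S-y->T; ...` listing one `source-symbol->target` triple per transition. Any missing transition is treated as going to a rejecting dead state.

start=S0; accept=S4; S0-x->S1; S0-y->S1; S1-x->S2; S1-y->S2; S2-x->S3; S2-y->S3; S3-x->S4; S3-y->S4; S4-x->S5; S4-y->S5; S5-x->S5; S5-y->S5

Count input length up to 5: every symbol moves from S0 toward S5, which means 'more than 4' and absorbs. Accept from {S4}.
A 6-state machine:
        x   y  
>  S0   S1  S1 
   S1   S2  S2 
   S2   S3  S3 
   S3   S4  S4 
 * S4   S5  S5 
   S5   S5  S5 
(> = start, * = accepting)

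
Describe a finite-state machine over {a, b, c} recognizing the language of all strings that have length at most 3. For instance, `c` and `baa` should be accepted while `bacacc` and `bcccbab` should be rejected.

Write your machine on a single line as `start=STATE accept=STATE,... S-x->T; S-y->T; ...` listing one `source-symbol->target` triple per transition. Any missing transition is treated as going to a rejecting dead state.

We only need to distinguish lengths 0, 1, …, 3, and '>3'. Chain S0 → S1 → S2 → S3 → S4 on every symbol, with S4 looping. Accepting states: {S0, S1, S2, S3}.
A 5-state machine:
        a   b   c  
>* S0   S1  S1  S1 
 * S1   S2  S2  S2 
 * S2   S3  S3  S3 
 * S3   S4  S4  S4 
   S4   S4  S4  S4 
(> = start, * = accepting)

start=S0; accept=S0,S1,S2,S3; S0-a->S1; S0-b->S1; S0-c->S1; S1-a->S2; S1-b->S2; S1-c->S2; S2-a->S3; S2-b->S3; S2-c->S3; S3-a->S4; S3-b->S4; S3-c->S4; S4-a->S4; S4-b->S4; S4-c->S4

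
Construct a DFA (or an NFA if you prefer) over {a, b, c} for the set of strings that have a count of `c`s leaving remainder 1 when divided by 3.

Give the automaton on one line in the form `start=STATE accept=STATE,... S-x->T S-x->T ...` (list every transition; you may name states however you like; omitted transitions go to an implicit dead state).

Keep the running count of `c`s modulo 3: each `c` advances along the cycle q0 → q1 → q2 → q0 while other symbols loop. Accept at q1.
With 3 states:
        a   b   c  
>  q0   q0  q0  q1 
 * q1   q1  q1  q2 
   q2   q2  q2  q0 
(> = start, * = accepting)

start=q0 accept=q1 q0-a->q0 q0-b->q0 q0-c->q1 q1-a->q1 q1-b->q1 q1-c->q2 q2-a->q2 q2-b->q2 q2-c->q0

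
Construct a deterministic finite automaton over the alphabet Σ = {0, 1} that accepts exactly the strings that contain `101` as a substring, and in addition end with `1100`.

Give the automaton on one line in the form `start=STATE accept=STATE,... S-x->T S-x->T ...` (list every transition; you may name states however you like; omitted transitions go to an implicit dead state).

start=A accept=K A-0->A A-1->B B-0->C B-1->D C-0->A C-1->E D-0->F D-1->D E-0->G E-1->H F-0->I F-1->E G-0->G G-1->E H-0->J H-1->H I-0->A I-1->B J-0->K J-1->E K-0->G K-1->E

Build one automaton per condition and run them in lockstep. The first has 4 states tracking whether and how much of `101` has been seen; the second has 5 states tracking how much of the suffix `1100` has currently been matched. A product state is a pair (one from each), accepting exactly when both do.
11 states suffice.
       0  1 
>  A   A  B 
   B   C  D 
   C   A  E 
   D   F  D 
   E   G  H 
   F   I  E 
   G   G  E 
   H   J  H 
   I   A  B 
   J   K  E 
 * K   G  E 
(> = start, * = accepting)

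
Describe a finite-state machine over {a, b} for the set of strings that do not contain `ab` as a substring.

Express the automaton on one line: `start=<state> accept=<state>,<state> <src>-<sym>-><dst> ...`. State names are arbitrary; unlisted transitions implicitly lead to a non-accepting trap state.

Track partial matches of the forbidden pattern `ab`. State q2 is a dead state reached once `ab` has occurred; every other state accepts. q0 means no part of `ab` is currently matched.
A 3-state machine:
        a   b  
>* q0   q1  q0 
 * q1   q1  q2 
   q2   q2  q2 
(> = start, * = accepting)

start=q0 accept=q0,q1 q0-a->q1 q0-b->q0 q1-a->q1 q1-b->q2 q2-a->q2 q2-b->q2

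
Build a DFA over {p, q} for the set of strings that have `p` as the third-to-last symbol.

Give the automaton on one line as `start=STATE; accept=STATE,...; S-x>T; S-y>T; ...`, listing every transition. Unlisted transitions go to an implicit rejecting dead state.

A DFA must remember the last 3 symbols (since which symbol is third-to-last isn't known until the input ends). Use one state per possible window of the last ≤3 symbols; accept from those whose window starts with `p`.
A 15-state machine:
          p    q  
>  s0     s1   s2 
   s1     s3   s4 
   s2     s5   s6 
   s3     s7   s8 
   s4     s9  s10 
   s5    s11  s12 
   s6    s13  s14 
 * s7     s7   s8 
 * s8     s9  s10 
 * s9    s11  s12 
 * s10   s13  s14 
   s11    s7   s8 
   s12    s9  s10 
   s13   s11  s12 
   s14   s13  s14 
(> = start, * = accepting)

start=s0; accept=s7,s8,s9,s10; s0-p>s1; s0-q>s2; s1-p>s3; s1-q>s4; s2-p>s5; s2-q>s6; s3-p>s7; s3-q>s8; s4-p>s9; s4-q>s10; s5-p>s11; s5-q>s12; s6-p>s13; s6-q>s14; s7-p>s7; s7-q>s8; s8-p>s9; s8-q>s10; s9-p>s11; s9-q>s12; s10-p>s13; s10-q>s14; s11-p>s7; s11-q>s8; s12-p>s9; s12-q>s10; s13-p>s11; s13-q>s12; s14-p>s13; s14-q>s14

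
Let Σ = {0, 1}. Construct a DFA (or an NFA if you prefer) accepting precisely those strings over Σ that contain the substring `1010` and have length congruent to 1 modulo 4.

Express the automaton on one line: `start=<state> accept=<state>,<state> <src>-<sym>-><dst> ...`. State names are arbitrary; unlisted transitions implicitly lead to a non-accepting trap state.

start=q0 accept=q16 q0-0->q1 q0-1->q2 q1-0->q3 q1-1->q4 q2-0->q5 q2-1->q4 q3-0->q6 q3-1->q7 q4-0->q8 q4-1->q7 q5-0->q6 q5-1->q9 q6-0->q0 q6-1->q10 q7-0->q11 q7-1->q10 q8-0->q0 q8-1->q12 q9-0->q13 q9-1->q10 q10-0->q14 q10-1->q2 q11-0->q1 q11-1->q15 q12-0->q16 q12-1->q2 q13-0->q16 q13-1->q16 q14-0->q3 q14-1->q17 q15-0->q18 q15-1->q4 q16-0->q18 q16-1->q18 q17-0->q19 q17-1->q7 q18-0->q19 q18-1->q19 q19-0->q13 q19-1->q13

Build one automaton per condition and run them in lockstep. The first has 5 states tracking whether and how much of `1010` has been seen; the second has 4 states tracking the input length modulo 4. A product state is a pair (one from each), accepting exactly when both do.
20 states suffice.
          0    1  
>  q0     q1   q2 
   q1     q3   q4 
   q2     q5   q4 
   q3     q6   q7 
   q4     q8   q7 
   q5     q6   q9 
   q6     q0  q10 
   q7    q11  q10 
   q8     q0  q12 
   q9    q13  q10 
   q10   q14   q2 
   q11    q1  q15 
   q12   q16   q2 
   q13   q16  q16 
   q14    q3  q17 
   q15   q18   q4 
 * q16   q18  q18 
   q17   q19   q7 
   q18   q19  q19 
   q19   q13  q13 
(> = start, * = accepting)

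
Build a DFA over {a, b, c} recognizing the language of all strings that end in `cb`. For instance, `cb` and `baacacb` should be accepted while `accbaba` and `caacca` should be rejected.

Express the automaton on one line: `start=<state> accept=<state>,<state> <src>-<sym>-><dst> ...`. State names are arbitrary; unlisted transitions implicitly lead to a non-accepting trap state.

Let each state record the length of the longest suffix of the input read so far that is also a prefix of `cb`. q1 means the last symbol is `c`; q2 means the last 2 symbols are `cb`. Accept only at q2, where the string currently ends in `cb`.
3 states suffice.
        a   b   c  
>  q0   q0  q0  q1 
   q1   q0  q2  q1 
 * q2   q0  q0  q1 
(> = start, * = accepting)

start=q0 accept=q2 q0-a->q0 q0-b->q0 q0-c->q1 q1-a->q0 q1-b->q2 q1-c->q1 q2-a->q0 q2-b->q0 q2-c->q1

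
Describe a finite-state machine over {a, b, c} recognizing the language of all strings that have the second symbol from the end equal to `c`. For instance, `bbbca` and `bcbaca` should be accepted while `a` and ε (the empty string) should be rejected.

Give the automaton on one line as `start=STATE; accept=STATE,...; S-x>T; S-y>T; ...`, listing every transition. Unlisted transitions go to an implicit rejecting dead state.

Because acceptance depends on a position counted from the end, the machine has to buffer the most recent 2 symbols. Make each state the string of the last up-to-2 symbols read; on input `x` shift the window left and append `x`. Accept when the buffered window has length 2 and begins with `c`.
A 13-state machine:
          a    b    c  
>  q0     q1   q2   q3 
   q1     q4   q5   q6 
   q2     q7   q8   q9 
   q3    q10  q11  q12 
   q4     q4   q5   q6 
   q5     q7   q8   q9 
   q6    q10  q11  q12 
   q7     q4   q5   q6 
   q8     q7   q8   q9 
   q9    q10  q11  q12 
 * q10    q4   q5   q6 
 * q11    q7   q8   q9 
 * q12   q10  q11  q12 
(> = start, * = accepting)

start=q0; accept=q10,q11,q12; q0-a>q1; q0-b>q2; q0-c>q3; q1-a>q4; q1-b>q5; q1-c>q6; q2-a>q7; q2-b>q8; q2-c>q9; q3-a>q10; q3-b>q11; q3-c>q12; q4-a>q4; q4-b>q5; q4-c>q6; q5-a>q7; q5-b>q8; q5-c>q9; q6-a>q10; q6-b>q11; q6-c>q12; q7-a>q4; q7-b>q5; q7-c>q6; q8-a>q7; q8-b>q8; q8-c>q9; q9-a>q10; q9-b>q11; q9-c>q12; q10-a>q4; q10-b>q5; q10-c>q6; q11-a>q7; q11-b>q8; q11-c>q9; q12-a>q10; q12-b>q11; q12-c>q12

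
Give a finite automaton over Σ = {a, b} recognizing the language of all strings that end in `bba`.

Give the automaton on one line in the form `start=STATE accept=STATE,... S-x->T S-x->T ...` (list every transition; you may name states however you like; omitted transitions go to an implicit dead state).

Let each state record the length of the longest suffix of the input read so far that is also a prefix of `bba`. q1 means the last symbol is `b`; q2 means the last 2 symbols are `bb`; q3 means the last 3 symbols are `bba`. Accept only at q3, where the string currently ends in `bba`.
4 states suffice.
        a   b  
>  q0   q0  q1 
   q1   q0  q2 
   q2   q3  q2 
 * q3   q0  q1 
(> = start, * = accepting)

start=q0 accept=q3 q0-a->q0 q0-b->q1 q1-a->q0 q1-b->q2 q2-a->q3 q2-b->q2 q3-a->q0 q3-b->q1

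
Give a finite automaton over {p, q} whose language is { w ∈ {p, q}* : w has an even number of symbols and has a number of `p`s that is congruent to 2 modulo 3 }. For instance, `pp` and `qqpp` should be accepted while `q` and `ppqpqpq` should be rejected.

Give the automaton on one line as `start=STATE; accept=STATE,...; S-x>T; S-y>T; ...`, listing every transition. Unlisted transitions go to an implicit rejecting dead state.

start=S0; accept=S3; S0-p>S1; S0-q>S2; S1-p>S3; S1-q>S4; S2-p>S4; S2-q>S0; S3-p>S2; S3-q>S5; S4-p>S5; S4-q>S1; S5-p>S0; S5-q>S3

Run two small machines in parallel and take their product. One (2 states) tracks the input length modulo 2; the other (3 states) tracks the count of `p`s modulo 3. Each combined state is a pair, one component from each; accept when both components accept.
With 6 states:
        p   q  
>  S0   S1  S2 
   S1   S3  S4 
   S2   S4  S0 
 * S3   S2  S5 
   S4   S5  S1 
   S5   S0  S3 
(> = start, * = accepting)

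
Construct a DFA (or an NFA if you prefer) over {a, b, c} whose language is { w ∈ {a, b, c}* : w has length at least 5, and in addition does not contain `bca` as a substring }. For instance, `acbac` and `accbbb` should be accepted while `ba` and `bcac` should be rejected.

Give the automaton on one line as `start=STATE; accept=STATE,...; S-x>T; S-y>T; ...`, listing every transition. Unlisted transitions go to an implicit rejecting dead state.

start=q0; accept=q13,q14,q15; q0-a>q1; q0-b>q2; q0-c>q1; q1-a>q3; q1-b>q4; q1-c>q3; q2-a>q3; q2-b>q4; q2-c>q5; q3-a>q6; q3-b>q7; q3-c>q6; q4-a>q6; q4-b>q7; q4-c>q8; q5-a>q9; q5-b>q7; q5-c>q6; q6-a>q10; q6-b>q11; q6-c>q10; q7-a>q10; q7-b>q11; q7-c>q12; q8-a>q9; q8-b>q11; q8-c>q10; q9-a>q9; q9-b>q9; q9-c>q9; q10-a>q13; q10-b>q14; q10-c>q13; q11-a>q13; q11-b>q14; q11-c>q15; q12-a>q9; q12-b>q14; q12-c>q13; q13-a>q13; q13-b>q14; q13-c>q13; q14-a>q13; q14-b>q14; q14-c>q15; q15-a>q9; q15-b>q14; q15-c>q13

Handle the two conditions separately and then intersect. One (7 states) tracks the input length, saturating at 6; the other (4 states) tracks partial matches of the forbidden pattern `bca`. Each combined state is a pair, one component from each; accept when both components accept. Equivalent product states are then merged.
          a    b    c  
>  q0     q1   q2   q1 
   q1     q3   q4   q3 
   q2     q3   q4   q5 
   q3     q6   q7   q6 
   q4     q6   q7   q8 
   q5     q9   q7   q6 
   q6    q10  q11  q10 
   q7    q10  q11  q12 
   q8     q9  q11  q10 
   q9     q9   q9   q9 
   q10   q13  q14  q13 
   q11   q13  q14  q15 
   q12    q9  q14  q13 
 * q13   q13  q14  q13 
 * q14   q13  q14  q15 
 * q15    q9  q14  q13 
(> = start, * = accepting)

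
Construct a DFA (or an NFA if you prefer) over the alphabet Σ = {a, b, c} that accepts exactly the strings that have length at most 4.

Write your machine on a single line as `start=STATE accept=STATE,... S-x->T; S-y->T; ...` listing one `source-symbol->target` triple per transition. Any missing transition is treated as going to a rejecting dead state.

start=S0; accept=S0,S1,S2,S3,S4; S0-a->S1; S0-b->S1; S0-c->S1; S1-a->S2; S1-b->S2; S1-c->S2; S2-a->S3; S2-b->S3; S2-c->S3; S3-a->S4; S3-b->S4; S3-c->S4; S4-a->S5; S4-b->S5; S4-c->S5; S5-a->S5; S5-b->S5; S5-c->S5

We only need to distinguish lengths 0, 1, …, 4, and '>4'. Chain S0 → S1 → S2 → S3 → S4 → S5 on every symbol, with S5 looping. Accepting states: {S0, S1, S2, S3, S4}.
With 6 states:
        a   b   c  
>* S0   S1  S1  S1 
 * S1   S2  S2  S2 
 * S2   S3  S3  S3 
 * S3   S4  S4  S4 
 * S4   S5  S5  S5 
   S5   S5  S5  S5 
(> = start, * = accepting)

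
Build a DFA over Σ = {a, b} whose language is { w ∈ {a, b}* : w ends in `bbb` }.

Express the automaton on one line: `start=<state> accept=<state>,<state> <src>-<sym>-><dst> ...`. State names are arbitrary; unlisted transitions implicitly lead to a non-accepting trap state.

Let each state record the length of the longest suffix of the input read so far that is also a prefix of `bbb`. S1 means the last symbol is `b`; S2 means the last 2 symbols are `bb`; S3 means the last 3 symbols are `bbb`. Accept only at S3, where the string currently ends in `bbb`.
        a   b  
>  S0   S0  S1 
   S1   S0  S2 
   S2   S0  S3 
 * S3   S0  S3 
(> = start, * = accepting)

start=S0 accept=S3 S0-a->S0 S0-b->S1 S1-a->S0 S1-b->S2 S2-a->S0 S2-b->S3 S3-a->S0 S3-b->S3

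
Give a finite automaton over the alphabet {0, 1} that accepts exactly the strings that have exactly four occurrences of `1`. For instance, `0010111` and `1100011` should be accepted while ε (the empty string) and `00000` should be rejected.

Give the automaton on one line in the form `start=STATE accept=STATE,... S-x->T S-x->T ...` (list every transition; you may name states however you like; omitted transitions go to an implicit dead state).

Only the number of `1`s matters, and only up to 5. Make a chain s0 → s1 → s2 → s3 → s4 → s5 advanced by each `1` (with s5 absorbing); every other symbol self-loops. The accepting set is {s4}.
        0   1  
>  s0   s0  s1 
   s1   s1  s2 
   s2   s2  s3 
   s3   s3  s4 
 * s4   s4  s5 
   s5   s5  s5 
(> = start, * = accepting)

start=s0 accept=s4 s0-0->s0 s0-1->s1 s1-0->s1 s1-1->s2 s2-0->s2 s2-1->s3 s3-0->s3 s3-1->s4 s4-0->s4 s4-1->s5 s5-0->s5 s5-1->s5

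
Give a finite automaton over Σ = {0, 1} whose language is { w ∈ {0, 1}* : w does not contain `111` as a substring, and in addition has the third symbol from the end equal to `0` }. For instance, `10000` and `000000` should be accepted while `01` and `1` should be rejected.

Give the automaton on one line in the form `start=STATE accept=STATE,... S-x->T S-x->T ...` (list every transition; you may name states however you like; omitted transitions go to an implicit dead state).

start=A accept=H,I,J,K A-0->B A-1->C B-0->D B-1->E C-0->F C-1->G D-0->H D-1->I E-0->J E-1->K F-0->L F-1->M G-0->N G-1->O H-0->H H-1->I I-0->J I-1->K J-0->L J-1->M K-0->N K-1->O L-0->H L-1->I M-0->J M-1->K N-0->L N-1->M O-0->P O-1->O P-0->Q P-1->R Q-0->S Q-1->T R-0->U R-1->V S-0->S S-1->T T-0->U T-1->V U-0->Q U-1->R V-0->P V-1->O

Handle the two conditions separately and then intersect. The first has 4 states tracking partial matches of the forbidden pattern `111`; the second has 15 states tracking the last 3 symbols read. A product state is a pair (one from each), accepting exactly when both do.
       0  1 
>  A   B  C 
   B   D  E 
   C   F  G 
   D   H  I 
   E   J  K 
   F   L  M 
   G   N  O 
 * H   H  I 
 * I   J  K 
 * J   L  M 
 * K   N  O 
   L   H  I 
   M   J  K 
   N   L  M 
   O   P  O 
   P   Q  R 
   Q   S  T 
   R   U  V 
   S   S  T 
   T   U  V 
   U   Q  R 
   V   P  O 
(> = start, * = accepting)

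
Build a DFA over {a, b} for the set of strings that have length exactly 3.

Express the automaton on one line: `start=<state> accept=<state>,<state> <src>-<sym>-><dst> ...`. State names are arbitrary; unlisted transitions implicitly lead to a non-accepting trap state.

start=q0 accept=q3 q0-a->q1 q0-b->q1 q1-a->q2 q1-b->q2 q2-a->q3 q2-b->q3 q3-a->q4 q3-b->q4 q4-a->q4 q4-b->q4

Count input length up to 4: every symbol moves from q0 toward q4, which means 'more than 3' and absorbs. Accept from {q3}.
With 5 states:
        a   b  
>  q0   q1  q1 
   q1   q2  q2 
   q2   q3  q3 
 * q3   q4  q4 
   q4   q4  q4 
(> = start, * = accepting)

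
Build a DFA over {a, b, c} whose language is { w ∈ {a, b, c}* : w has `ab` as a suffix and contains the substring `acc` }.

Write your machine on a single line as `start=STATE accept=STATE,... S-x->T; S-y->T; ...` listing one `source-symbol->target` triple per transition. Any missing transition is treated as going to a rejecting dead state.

start=S0; accept=S6; S0-a->S1; S0-b->S0; S0-c->S0; S1-a->S1; S1-b->S2; S1-c->S3; S2-a->S1; S2-b->S0; S2-c->S0; S3-a->S1; S3-b->S0; S3-c->S4; S4-a->S5; S4-b->S4; S4-c->S4; S5-a->S5; S5-b->S6; S5-c->S4; S6-a->S5; S6-b->S4; S6-c->S4

Build one automaton per condition and run them in lockstep. The first has 3 states tracking how much of the suffix `ab` has currently been matched; the second has 4 states tracking whether and how much of `acc` has been seen. A product state is a pair (one from each), accepting exactly when both do.
A 7-state machine:
        a   b   c  
>  S0   S1  S0  S0 
   S1   S1  S2  S3 
   S2   S1  S0  S0 
   S3   S1  S0  S4 
   S4   S5  S4  S4 
   S5   S5  S6  S4 
 * S6   S5  S4  S4 
(> = start, * = accepting)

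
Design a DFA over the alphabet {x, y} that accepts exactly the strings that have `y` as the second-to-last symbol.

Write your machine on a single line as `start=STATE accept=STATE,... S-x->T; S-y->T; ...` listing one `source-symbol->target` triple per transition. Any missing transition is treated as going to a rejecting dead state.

Because acceptance depends on a position counted from the end, the machine has to buffer the most recent 2 symbols. Make each state the string of the last up-to-2 symbols read; on input `x` shift the window left and append `x`. Accept when the buffered window has length 2 and begins with `y`.
A 7-state machine:
        x   y  
>  S0   S1  S2 
   S1   S3  S4 
   S2   S5  S6 
   S3   S3  S4 
   S4   S5  S6 
 * S5   S3  S4 
 * S6   S5  S6 
(> = start, * = accepting)

start=S0; accept=S5,S6; S0-x->S1; S0-y->S2; S1-x->S3; S1-y->S4; S2-x->S5; S2-y->S6; S3-x->S3; S3-y->S4; S4-x->S5; S4-y->S6; S5-x->S3; S5-y->S4; S6-x->S5; S6-y->S6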